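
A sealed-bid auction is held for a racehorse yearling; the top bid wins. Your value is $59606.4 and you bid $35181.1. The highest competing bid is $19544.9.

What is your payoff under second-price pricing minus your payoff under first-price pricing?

You have the highest bid, so you win under either rule.
Second-price: pay $19544.9 → payoff $40061.5.
First-price: pay your own bid $35181.1 → payoff $24425.3.
Difference = $40061.5 − ($24425.3) = $15636.2.

$15636.2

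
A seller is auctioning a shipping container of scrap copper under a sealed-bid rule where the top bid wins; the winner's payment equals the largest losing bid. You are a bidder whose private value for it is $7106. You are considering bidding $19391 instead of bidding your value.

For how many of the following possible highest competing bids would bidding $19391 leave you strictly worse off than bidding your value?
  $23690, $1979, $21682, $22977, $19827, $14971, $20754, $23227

The deviation hurts exactly when the highest competing bid lies strictly between $7106 and $19391 — overbidding then wins at a price above your value.
$23690: above both → same outcome either way.
$1979: below both → same outcome either way.
$21682: above both → same outcome either way.
$22977: above both → same outcome either way.
$19827: above both → same outcome either way.
$14971: inside the interval → strictly worse (loss $7865).
$20754: above both → same outcome either way.
$23227: above both → same outcome either way.
Count: 1.

1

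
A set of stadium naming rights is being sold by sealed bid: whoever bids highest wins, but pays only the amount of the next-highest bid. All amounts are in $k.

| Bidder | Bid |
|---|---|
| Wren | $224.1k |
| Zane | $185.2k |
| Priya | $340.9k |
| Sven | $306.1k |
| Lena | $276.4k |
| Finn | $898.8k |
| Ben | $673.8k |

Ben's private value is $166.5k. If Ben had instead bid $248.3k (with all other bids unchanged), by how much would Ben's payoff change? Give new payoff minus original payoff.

The highest bid among the other bidders is $898.8k; Ben's bid doesn't change that.
Original bid $673.8k: Ben is not highest (top rival bid is $898.8k); payoff $0k.
Alternative bid $248.3k: Ben is not highest (top rival bid is $898.8k); payoff $0k.
Change in payoff = $0k − ($0k) = $0k.

$0k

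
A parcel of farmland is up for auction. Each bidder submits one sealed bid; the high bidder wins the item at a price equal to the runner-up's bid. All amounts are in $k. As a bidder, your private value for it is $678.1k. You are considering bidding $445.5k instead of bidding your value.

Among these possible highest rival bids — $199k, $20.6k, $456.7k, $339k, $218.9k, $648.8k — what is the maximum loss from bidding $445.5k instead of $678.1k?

$199k: same outcome either way → loss $0k.
$20.6k: same outcome either way → loss $0k.
$456.7k: truthful gives $221.4k, deviation gives $0k → loss $221.4k.
$339k: same outcome either way → loss $0k.
$218.9k: same outcome either way → loss $0k.
$648.8k: truthful gives $29.3k, deviation gives $0k → loss $29.3k.
Maximum loss: $221.4k.

$221.4k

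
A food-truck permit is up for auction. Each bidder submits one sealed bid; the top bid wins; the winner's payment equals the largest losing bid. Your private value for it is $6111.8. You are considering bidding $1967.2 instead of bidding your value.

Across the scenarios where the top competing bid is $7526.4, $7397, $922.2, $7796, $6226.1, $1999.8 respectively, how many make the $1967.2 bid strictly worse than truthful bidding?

The deviation hurts exactly when the highest competing bid lies strictly between $1967.2 and $6111.8 — underbidding then forfeits a profitable win.
$7526.4: above both → same outcome either way.
$7397: above both → same outcome either way.
$922.2: below both → same outcome either way.
$7796: above both → same outcome either way.
$6226.1: above both → same outcome either way.
$1999.8: inside the interval → strictly worse (loss $4112).
Count: 1.

1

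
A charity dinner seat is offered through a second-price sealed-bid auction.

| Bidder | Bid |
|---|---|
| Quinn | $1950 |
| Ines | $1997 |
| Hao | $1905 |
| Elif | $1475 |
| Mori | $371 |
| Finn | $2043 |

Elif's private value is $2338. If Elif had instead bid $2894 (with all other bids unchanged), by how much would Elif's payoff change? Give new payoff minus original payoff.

The highest bid among the other bidders is $2043; Elif's bid doesn't change that.
Original bid $1475: Elif is not highest (top rival bid is $2043); payoff $0.
Alternative bid $2894: Elif is highest, pays the top rival bid $2043; payoff $2338 − $2043 = $295.
Change in payoff = $295 − ($0) = $295.

$295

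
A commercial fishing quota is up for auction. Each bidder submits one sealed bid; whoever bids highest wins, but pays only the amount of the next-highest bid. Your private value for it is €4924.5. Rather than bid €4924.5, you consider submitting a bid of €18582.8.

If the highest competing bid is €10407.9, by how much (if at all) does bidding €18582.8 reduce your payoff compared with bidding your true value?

Bidding your value €4924.5: you lose (since €4924.5 < €10407.9). Payoff €0.
Bidding €18582.8: you win and pay €10407.9. Payoff €4924.5 − €10407.9 = −€5483.4.
The competing bid €10407.9 lies between your value and your inflated bid, so overbidding wins an item priced above your value.
Loss from deviating = €0 − (−€5483.4) = €5483.4.
In a second-price auction your bid sets only whether you win, not what you pay, so bidding your true value is weakly dominant.

€5483.4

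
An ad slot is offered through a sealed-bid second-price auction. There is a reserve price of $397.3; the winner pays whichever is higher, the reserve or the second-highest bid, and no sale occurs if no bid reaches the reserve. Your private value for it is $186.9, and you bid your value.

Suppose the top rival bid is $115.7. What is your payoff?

$0

Your bid $186.9 is the highest bid but falls below the reserve $397.3, so the item goes unsold. Payoff $0.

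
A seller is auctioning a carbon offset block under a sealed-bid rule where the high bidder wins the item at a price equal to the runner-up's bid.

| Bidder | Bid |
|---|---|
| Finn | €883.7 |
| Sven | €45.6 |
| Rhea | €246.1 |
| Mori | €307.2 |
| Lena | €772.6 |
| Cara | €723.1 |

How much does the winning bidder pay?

Highest bid: Finn at €883.7, so Finn wins.
Second-highest bid: Lena at €772.6 — that is the price the winner pays.

€772.6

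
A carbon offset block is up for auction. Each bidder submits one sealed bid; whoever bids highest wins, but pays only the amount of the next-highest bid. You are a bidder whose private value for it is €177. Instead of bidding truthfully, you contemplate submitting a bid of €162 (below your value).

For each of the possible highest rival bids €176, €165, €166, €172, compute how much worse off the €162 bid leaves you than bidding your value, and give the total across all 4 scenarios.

€29

The deviation costs you only when the competing bid falls strictly between €162 and €177; elsewhere both bids give the same outcome.
€176: truthful payoff €1, deviation payoff €0 → loss €1.
€165: truthful payoff €12, deviation payoff €0 → loss €12.
€166: truthful payoff €11, deviation payoff €0 → loss €11.
€172: truthful payoff €5, deviation payoff €0 → loss €5.
Total loss = €1 + €12 + €11 + €5 = €29.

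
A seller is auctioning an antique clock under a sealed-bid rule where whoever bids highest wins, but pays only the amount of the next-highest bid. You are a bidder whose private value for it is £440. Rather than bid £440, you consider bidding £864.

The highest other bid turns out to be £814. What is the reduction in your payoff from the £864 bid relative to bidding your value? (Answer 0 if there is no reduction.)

Bidding your value £440: you lose (since £440 < £814). Payoff £0.
Bidding £864: you win and pay £814. Payoff £440 − £814 = −£374.
The competing bid £814 lies between your value and your inflated bid, so overbidding wins an item priced above your value.
Loss from deviating = £0 − (−£374) = £374.

£374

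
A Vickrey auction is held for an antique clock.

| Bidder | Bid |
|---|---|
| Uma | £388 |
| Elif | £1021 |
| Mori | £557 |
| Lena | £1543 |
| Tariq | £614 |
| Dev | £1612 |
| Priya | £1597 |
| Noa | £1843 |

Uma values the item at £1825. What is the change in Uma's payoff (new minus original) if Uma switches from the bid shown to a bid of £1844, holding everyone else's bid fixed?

The highest bid among the other bidders is £1843; Uma's bid doesn't change that.
Original bid £388: Uma is not highest (top rival bid is £1843); payoff £0.
Alternative bid £1844: Uma is highest, pays the top rival bid £1843; payoff £1825 − £1843 = −£18.
Change in payoff = −£18 − (£0) = −£18.

−£18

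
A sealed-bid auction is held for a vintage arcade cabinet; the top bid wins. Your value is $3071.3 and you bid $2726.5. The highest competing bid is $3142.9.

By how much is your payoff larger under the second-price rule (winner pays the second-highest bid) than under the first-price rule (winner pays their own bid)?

$0

Your bid $2726.5 is below $3142.9, so you lose under either rule.
Payoff is $0 in both cases; difference = $0.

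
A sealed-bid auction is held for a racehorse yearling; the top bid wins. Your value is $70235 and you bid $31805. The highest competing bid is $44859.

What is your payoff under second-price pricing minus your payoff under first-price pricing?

$0

Your bid $31805 is below $44859, so you lose under either rule.
Payoff is $0 in both cases; difference = $0.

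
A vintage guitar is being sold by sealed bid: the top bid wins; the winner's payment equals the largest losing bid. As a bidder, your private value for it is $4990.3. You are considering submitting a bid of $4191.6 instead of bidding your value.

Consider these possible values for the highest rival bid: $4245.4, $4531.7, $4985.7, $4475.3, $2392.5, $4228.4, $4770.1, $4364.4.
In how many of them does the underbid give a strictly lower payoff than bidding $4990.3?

The deviation hurts exactly when the highest competing bid lies strictly between $4191.6 and $4990.3 — underbidding then forfeits a profitable win.
$4245.4: inside the interval → strictly worse (loss $744.9).
$4531.7: inside the interval → strictly worse (loss $458.6).
$4985.7: inside the interval → strictly worse (loss $4.6).
$4475.3: inside the interval → strictly worse (loss $515).
$2392.5: below both → same outcome either way.
$4228.4: inside the interval → strictly worse (loss $761.9).
$4770.1: inside the interval → strictly worse (loss $220.2).
$4364.4: inside the interval → strictly worse (loss $625.9).
Count: 7.

7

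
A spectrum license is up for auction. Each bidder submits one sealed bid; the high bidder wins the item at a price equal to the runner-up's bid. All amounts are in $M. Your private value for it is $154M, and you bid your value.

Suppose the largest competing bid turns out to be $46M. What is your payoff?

Your bid $154M exceeds the highest competing bid $46M, so you win.
In a second-price auction the winner pays the second-highest bid, $46M.
Payoff = value − price = $154M − $46M = $108M.

$108M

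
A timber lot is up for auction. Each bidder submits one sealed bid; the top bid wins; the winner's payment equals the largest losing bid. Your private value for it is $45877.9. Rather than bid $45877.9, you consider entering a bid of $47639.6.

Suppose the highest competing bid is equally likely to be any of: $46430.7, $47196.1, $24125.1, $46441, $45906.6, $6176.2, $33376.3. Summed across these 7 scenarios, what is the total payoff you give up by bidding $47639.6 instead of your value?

The deviation costs you only when the competing bid falls strictly between $45877.9 and $47639.6; elsewhere both bids give the same outcome.
$46430.7: truthful payoff $0, deviation payoff −$552.8 → loss $552.8.
$47196.1: truthful payoff $0, deviation payoff −$1318.2 → loss $1318.2.
$24125.1: outcomes coincide → loss $0.
$46441: truthful payoff $0, deviation payoff −$563.1 → loss $563.1.
$45906.6: truthful payoff $0, deviation payoff −$28.7 → loss $28.7.
$6176.2: outcomes coincide → loss $0.
$33376.3: outcomes coincide → loss $0.
Total loss = $552.8 + $1318.2 + $563.1 + $28.7 = $2462.8.

$2462.8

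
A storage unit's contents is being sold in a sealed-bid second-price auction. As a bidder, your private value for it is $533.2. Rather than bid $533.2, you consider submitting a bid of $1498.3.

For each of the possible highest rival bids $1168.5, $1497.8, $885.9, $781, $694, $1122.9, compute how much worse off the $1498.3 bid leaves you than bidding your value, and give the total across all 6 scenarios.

$2950.9

The deviation costs you only when the competing bid falls strictly between $533.2 and $1498.3; elsewhere both bids give the same outcome.
$1168.5: truthful payoff $0, deviation payoff −$635.3 → loss $635.3.
$1497.8: truthful payoff $0, deviation payoff −$964.6 → loss $964.6.
$885.9: truthful payoff $0, deviation payoff −$352.7 → loss $352.7.
$781: truthful payoff $0, deviation payoff −$247.8 → loss $247.8.
$694: truthful payoff $0, deviation payoff −$160.8 → loss $160.8.
$1122.9: truthful payoff $0, deviation payoff −$589.7 → loss $589.7.
Total loss = $635.3 + $964.6 + $352.7 + $247.8 + $160.8 + $589.7 = $2950.9.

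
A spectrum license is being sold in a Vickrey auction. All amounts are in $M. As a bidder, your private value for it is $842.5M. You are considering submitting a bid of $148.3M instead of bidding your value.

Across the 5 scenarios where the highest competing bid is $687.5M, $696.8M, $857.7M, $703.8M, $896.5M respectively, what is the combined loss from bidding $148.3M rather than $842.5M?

$439.4M

The deviation costs you only when the competing bid falls strictly between $148.3M and $842.5M; elsewhere both bids give the same outcome.
$687.5M: truthful payoff $155M, deviation payoff $0M → loss $155M.
$696.8M: truthful payoff $145.7M, deviation payoff $0M → loss $145.7M.
$857.7M: outcomes coincide → loss $0M.
$703.8M: truthful payoff $138.7M, deviation payoff $0M → loss $138.7M.
$896.5M: outcomes coincide → loss $0M.
Total loss = $155M + $145.7M + $138.7M = $439.4M.
Because the price is fixed by the runner-up's bid, deviating from your value can only change a good outcome into a bad one — never the reverse.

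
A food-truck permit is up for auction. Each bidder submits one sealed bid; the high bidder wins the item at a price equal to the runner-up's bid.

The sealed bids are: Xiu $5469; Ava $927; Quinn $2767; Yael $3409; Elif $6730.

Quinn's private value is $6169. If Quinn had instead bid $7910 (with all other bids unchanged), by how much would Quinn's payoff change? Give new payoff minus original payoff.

The highest bid among the other bidders is $6730; Quinn's bid doesn't change that.
Original bid $2767: Quinn is not highest (top rival bid is $6730); payoff $0.
Alternative bid $7910: Quinn is highest, pays the top rival bid $6730; payoff $6169 − $6730 = −$561.
Change in payoff = −$561 − ($0) = −$561.

−$561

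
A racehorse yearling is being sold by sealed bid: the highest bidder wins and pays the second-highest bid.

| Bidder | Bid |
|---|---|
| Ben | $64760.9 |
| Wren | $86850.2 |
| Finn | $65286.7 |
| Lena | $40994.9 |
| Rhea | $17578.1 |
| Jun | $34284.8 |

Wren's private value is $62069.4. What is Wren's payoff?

Highest bid: Wren at $86850.2, so Wren wins.
Second-highest bid: Finn at $65286.7 — that is the price the winner pays.
Wren's payoff = value − price = $62069.4 − $65286.7 = −$3217.3.

−$3217.3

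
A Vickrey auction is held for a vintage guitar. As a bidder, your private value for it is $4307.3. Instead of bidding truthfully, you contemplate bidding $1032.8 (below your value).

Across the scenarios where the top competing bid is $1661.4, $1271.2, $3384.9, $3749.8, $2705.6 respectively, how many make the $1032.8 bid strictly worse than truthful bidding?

5

The deviation hurts exactly when the highest competing bid lies strictly between $1032.8 and $4307.3 — underbidding then forfeits a profitable win.
$1661.4: inside the interval → strictly worse (loss $2645.9).
$1271.2: inside the interval → strictly worse (loss $3036.1).
$3384.9: inside the interval → strictly worse (loss $922.4).
$3749.8: inside the interval → strictly worse (loss $557.5).
$2705.6: inside the interval → strictly worse (loss $1601.7).
Count: 5.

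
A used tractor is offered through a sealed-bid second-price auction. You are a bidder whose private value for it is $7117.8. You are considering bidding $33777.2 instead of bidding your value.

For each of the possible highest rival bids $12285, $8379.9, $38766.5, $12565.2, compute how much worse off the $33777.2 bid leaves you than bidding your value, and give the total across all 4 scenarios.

$11876.7

The deviation costs you only when the competing bid falls strictly between $7117.8 and $33777.2; elsewhere both bids give the same outcome.
$12285: truthful payoff $0, deviation payoff −$5167.2 → loss $5167.2.
$8379.9: truthful payoff $0, deviation payoff −$1262.1 → loss $1262.1.
$38766.5: outcomes coincide → loss $0.
$12565.2: truthful payoff $0, deviation payoff −$5447.4 → loss $5447.4.
Total loss = $5167.2 + $1262.1 + $5447.4 = $11876.7.
In a second-price auction your bid sets only whether you win, not what you pay, so bidding your true value is weakly dominant.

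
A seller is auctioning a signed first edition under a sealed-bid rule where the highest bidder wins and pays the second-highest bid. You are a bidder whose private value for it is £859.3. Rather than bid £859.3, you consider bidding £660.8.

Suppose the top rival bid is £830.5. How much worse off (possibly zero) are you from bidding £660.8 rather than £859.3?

Bidding your value £859.3: you win (since £859.3 > £830.5) and pay £830.5. Payoff £28.8.
Bidding £660.8: you lose. Payoff £0.
The competing bid £830.5 lies between your shaded bid and your value, so underbidding forfeits an item you could have won at a profitable price.
Loss from deviating = £28.8 − (£0) = £28.8.

£28.8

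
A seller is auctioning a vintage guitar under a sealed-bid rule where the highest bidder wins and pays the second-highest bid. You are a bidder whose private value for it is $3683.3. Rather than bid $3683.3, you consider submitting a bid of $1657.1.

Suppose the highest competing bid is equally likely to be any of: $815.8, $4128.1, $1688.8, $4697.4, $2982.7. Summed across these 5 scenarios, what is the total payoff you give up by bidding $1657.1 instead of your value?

$2695.1

The deviation costs you only when the competing bid falls strictly between $1657.1 and $3683.3; elsewhere both bids give the same outcome.
$815.8: outcomes coincide → loss $0.
$4128.1: outcomes coincide → loss $0.
$1688.8: truthful payoff $1994.5, deviation payoff $0 → loss $1994.5.
$4697.4: outcomes coincide → loss $0.
$2982.7: truthful payoff $700.6, deviation payoff $0 → loss $700.6.
Total loss = $1994.5 + $700.6 = $2695.1.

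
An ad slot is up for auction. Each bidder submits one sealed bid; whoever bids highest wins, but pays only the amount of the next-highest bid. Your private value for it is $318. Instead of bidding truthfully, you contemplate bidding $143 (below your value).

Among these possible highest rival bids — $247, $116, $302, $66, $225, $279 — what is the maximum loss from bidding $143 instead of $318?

$93

$247: truthful gives $71, deviation gives $0 → loss $71.
$116: same outcome either way → loss $0.
$302: truthful gives $16, deviation gives $0 → loss $16.
$66: same outcome either way → loss $0.
$225: truthful gives $93, deviation gives $0 → loss $93.
$279: truthful gives $39, deviation gives $0 → loss $39.
Maximum loss: $93.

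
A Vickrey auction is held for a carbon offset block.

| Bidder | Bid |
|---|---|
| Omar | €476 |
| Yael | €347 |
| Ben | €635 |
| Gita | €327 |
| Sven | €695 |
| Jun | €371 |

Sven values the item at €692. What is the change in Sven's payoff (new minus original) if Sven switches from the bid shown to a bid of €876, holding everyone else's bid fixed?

The highest bid among the other bidders is €635; Sven's bid doesn't change that.
Original bid €695: Sven is highest, pays the top rival bid €635; payoff €692 − €635 = €57.
Alternative bid €876: Sven is highest, pays the top rival bid €635; payoff €692 − €635 = €57.
Change in payoff = €57 − (€57) = €0.

€0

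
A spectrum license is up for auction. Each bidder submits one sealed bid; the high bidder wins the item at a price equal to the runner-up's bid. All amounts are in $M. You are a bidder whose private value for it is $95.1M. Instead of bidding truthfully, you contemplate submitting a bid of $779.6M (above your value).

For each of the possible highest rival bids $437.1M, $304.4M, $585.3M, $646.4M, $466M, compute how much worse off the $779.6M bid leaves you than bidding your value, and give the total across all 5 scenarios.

The deviation costs you only when the competing bid falls strictly between $95.1M and $779.6M; elsewhere both bids give the same outcome.
$437.1M: truthful payoff $0M, deviation payoff −$342M → loss $342M.
$304.4M: truthful payoff $0M, deviation payoff −$209.3M → loss $209.3M.
$585.3M: truthful payoff $0M, deviation payoff −$490.2M → loss $490.2M.
$646.4M: truthful payoff $0M, deviation payoff −$551.3M → loss $551.3M.
$466M: truthful payoff $0M, deviation payoff −$370.9M → loss $370.9M.
Total loss = $342M + $209.3M + $490.2M + $551.3M + $370.9M = $1963.7M.

$1963.7M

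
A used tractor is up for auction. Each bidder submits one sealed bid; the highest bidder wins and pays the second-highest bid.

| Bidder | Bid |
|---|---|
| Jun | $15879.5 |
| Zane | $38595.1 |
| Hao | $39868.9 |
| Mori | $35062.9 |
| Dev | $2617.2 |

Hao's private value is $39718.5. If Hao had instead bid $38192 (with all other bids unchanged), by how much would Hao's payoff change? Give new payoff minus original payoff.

−$1123.4

The highest bid among the other bidders is $38595.1; Hao's bid doesn't change that.
Original bid $39868.9: Hao is highest, pays the top rival bid $38595.1; payoff $39718.5 − $38595.1 = $1123.4.
Alternative bid $38192: Hao is not highest (top rival bid is $38595.1); payoff $0.
Change in payoff = $0 − ($1123.4) = −$1123.4.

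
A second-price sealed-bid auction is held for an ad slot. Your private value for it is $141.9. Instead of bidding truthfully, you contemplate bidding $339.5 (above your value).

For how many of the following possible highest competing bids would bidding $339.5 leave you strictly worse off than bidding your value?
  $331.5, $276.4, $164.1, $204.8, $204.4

The deviation hurts exactly when the highest competing bid lies strictly between $141.9 and $339.5 — overbidding then wins at a price above your value.
$331.5: inside the interval → strictly worse (loss $189.6).
$276.4: inside the interval → strictly worse (loss $134.5).
$164.1: inside the interval → strictly worse (loss $22.2).
$204.8: inside the interval → strictly worse (loss $62.9).
$204.4: inside the interval → strictly worse (loss $62.5).
Count: 5.

5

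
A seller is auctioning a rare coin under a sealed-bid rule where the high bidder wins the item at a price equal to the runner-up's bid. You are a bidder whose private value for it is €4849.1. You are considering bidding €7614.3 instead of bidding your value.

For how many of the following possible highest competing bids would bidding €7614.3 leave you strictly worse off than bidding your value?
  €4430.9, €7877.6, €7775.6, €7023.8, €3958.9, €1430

The deviation hurts exactly when the highest competing bid lies strictly between €4849.1 and €7614.3 — overbidding then wins at a price above your value.
€4430.9: below both → same outcome either way.
€7877.6: above both → same outcome either way.
€7775.6: above both → same outcome either way.
€7023.8: inside the interval → strictly worse (loss €2174.7).
€3958.9: below both → same outcome either way.
€1430: below both → same outcome either way.
Count: 1.

1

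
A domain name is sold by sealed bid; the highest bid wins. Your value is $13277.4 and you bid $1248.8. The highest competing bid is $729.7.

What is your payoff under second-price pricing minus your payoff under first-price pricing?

$519.1

You have the highest bid, so you win under either rule.
Second-price: pay $729.7 → payoff $12547.7.
First-price: pay your own bid $1248.8 → payoff $12028.6.
Difference = $12547.7 − ($12028.6) = $519.1.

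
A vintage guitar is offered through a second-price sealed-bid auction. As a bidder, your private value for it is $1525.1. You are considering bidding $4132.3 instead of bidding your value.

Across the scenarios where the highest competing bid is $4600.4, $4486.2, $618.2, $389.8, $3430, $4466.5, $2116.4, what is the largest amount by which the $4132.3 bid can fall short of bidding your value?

$1904.9

$4600.4: same outcome either way → loss $0.
$4486.2: same outcome either way → loss $0.
$618.2: same outcome either way → loss $0.
$389.8: same outcome either way → loss $0.
$3430: truthful gives $0, deviation gives −$1904.9 → loss $1904.9.
$4466.5: same outcome either way → loss $0.
$2116.4: truthful gives $0, deviation gives −$591.3 → loss $591.3.
Maximum loss: $1904.9.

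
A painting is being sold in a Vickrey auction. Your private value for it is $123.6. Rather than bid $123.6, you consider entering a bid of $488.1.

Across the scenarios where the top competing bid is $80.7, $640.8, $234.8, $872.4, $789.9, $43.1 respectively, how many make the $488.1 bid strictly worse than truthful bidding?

The deviation hurts exactly when the highest competing bid lies strictly between $123.6 and $488.1 — overbidding then wins at a price above your value.
$80.7: below both → same outcome either way.
$640.8: above both → same outcome either way.
$234.8: inside the interval → strictly worse (loss $111.2).
$872.4: above both → same outcome either way.
$789.9: above both → same outcome either way.
$43.1: below both → same outcome either way.
Count: 1.

1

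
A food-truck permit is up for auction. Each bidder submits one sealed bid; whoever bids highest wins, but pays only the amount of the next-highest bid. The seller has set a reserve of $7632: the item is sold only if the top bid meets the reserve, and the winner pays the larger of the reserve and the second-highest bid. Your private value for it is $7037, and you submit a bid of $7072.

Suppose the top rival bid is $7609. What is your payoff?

$0

Your bid $7072 is below the highest competing bid $7609, so you lose. Payoff $0.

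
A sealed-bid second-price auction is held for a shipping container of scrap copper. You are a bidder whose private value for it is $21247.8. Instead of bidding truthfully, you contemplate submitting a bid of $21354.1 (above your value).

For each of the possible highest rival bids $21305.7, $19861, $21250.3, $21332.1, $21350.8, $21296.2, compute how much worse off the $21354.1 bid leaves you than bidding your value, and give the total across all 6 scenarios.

The deviation costs you only when the competing bid falls strictly between $21247.8 and $21354.1; elsewhere both bids give the same outcome.
$21305.7: truthful payoff $0, deviation payoff −$57.9 → loss $57.9.
$19861: outcomes coincide → loss $0.
$21250.3: truthful payoff $0, deviation payoff −$2.5 → loss $2.5.
$21332.1: truthful payoff $0, deviation payoff −$84.3 → loss $84.3.
$21350.8: truthful payoff $0, deviation payoff −$103 → loss $103.
$21296.2: truthful payoff $0, deviation payoff −$48.4 → loss $48.4.
Total loss = $57.9 + $2.5 + $84.3 + $103 + $48.4 = $296.1.

$296.1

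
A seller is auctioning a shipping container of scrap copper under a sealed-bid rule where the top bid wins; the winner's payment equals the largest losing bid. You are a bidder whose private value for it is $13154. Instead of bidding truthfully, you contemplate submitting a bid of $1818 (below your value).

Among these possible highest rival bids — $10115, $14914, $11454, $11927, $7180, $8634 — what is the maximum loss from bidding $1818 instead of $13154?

$5974

$10115: truthful gives $3039, deviation gives $0 → loss $3039.
$14914: same outcome either way → loss $0.
$11454: truthful gives $1700, deviation gives $0 → loss $1700.
$11927: truthful gives $1227, deviation gives $0 → loss $1227.
$7180: truthful gives $5974, deviation gives $0 → loss $5974.
$8634: truthful gives $4520, deviation gives $0 → loss $4520.
Maximum loss: $5974.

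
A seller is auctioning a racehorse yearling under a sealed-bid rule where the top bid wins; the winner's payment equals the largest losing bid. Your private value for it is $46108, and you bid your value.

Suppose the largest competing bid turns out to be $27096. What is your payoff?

Your bid $46108 exceeds the highest competing bid $27096, so you win.
In a second-price auction the winner pays the second-highest bid, $27096.
Payoff = value − price = $46108 − $27096 = $19012.

$19012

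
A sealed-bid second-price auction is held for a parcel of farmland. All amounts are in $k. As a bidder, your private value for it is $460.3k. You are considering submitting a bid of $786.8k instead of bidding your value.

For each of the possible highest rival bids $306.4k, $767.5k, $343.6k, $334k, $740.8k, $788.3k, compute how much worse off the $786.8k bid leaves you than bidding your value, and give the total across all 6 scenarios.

The deviation costs you only when the competing bid falls strictly between $460.3k and $786.8k; elsewhere both bids give the same outcome.
$306.4k: outcomes coincide → loss $0k.
$767.5k: truthful payoff $0k, deviation payoff −$307.2k → loss $307.2k.
$343.6k: outcomes coincide → loss $0k.
$334k: outcomes coincide → loss $0k.
$740.8k: truthful payoff $0k, deviation payoff −$280.5k → loss $280.5k.
$788.3k: outcomes coincide → loss $0k.
Total loss = $307.2k + $280.5k = $587.7k.
Because the price is fixed by the runner-up's bid, deviating from your value can only change a good outcome into a bad one — never the reverse.

$587.7k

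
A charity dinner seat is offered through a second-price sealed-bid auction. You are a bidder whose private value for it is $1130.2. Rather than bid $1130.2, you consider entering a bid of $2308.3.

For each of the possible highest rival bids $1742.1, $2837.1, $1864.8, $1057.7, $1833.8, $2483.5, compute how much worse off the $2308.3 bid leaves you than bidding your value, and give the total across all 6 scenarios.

The deviation costs you only when the competing bid falls strictly between $1130.2 and $2308.3; elsewhere both bids give the same outcome.
$1742.1: truthful payoff $0, deviation payoff −$611.9 → loss $611.9.
$2837.1: outcomes coincide → loss $0.
$1864.8: truthful payoff $0, deviation payoff −$734.6 → loss $734.6.
$1057.7: outcomes coincide → loss $0.
$1833.8: truthful payoff $0, deviation payoff −$703.6 → loss $703.6.
$2483.5: outcomes coincide → loss $0.
Total loss = $611.9 + $734.6 + $703.6 = $2050.1.

$2050.1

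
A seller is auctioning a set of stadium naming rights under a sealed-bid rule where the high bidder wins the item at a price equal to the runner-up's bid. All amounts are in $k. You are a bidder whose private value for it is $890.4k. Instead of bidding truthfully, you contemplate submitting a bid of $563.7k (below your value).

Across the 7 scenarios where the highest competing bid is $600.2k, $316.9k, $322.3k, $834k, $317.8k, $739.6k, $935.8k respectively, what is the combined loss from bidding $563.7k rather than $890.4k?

$497.4k

The deviation costs you only when the competing bid falls strictly between $563.7k and $890.4k; elsewhere both bids give the same outcome.
$600.2k: truthful payoff $290.2k, deviation payoff $0k → loss $290.2k.
$316.9k: outcomes coincide → loss $0k.
$322.3k: outcomes coincide → loss $0k.
$834k: truthful payoff $56.4k, deviation payoff $0k → loss $56.4k.
$317.8k: outcomes coincide → loss $0k.
$739.6k: truthful payoff $150.8k, deviation payoff $0k → loss $150.8k.
$935.8k: outcomes coincide → loss $0k.
Total loss = $290.2k + $56.4k + $150.8k = $497.4k.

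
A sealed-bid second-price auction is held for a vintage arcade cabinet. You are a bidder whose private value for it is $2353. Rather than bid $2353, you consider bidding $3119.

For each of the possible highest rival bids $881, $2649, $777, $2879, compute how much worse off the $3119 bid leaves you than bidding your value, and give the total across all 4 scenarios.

The deviation costs you only when the competing bid falls strictly between $2353 and $3119; elsewhere both bids give the same outcome.
$881: outcomes coincide → loss $0.
$2649: truthful payoff $0, deviation payoff −$296 → loss $296.
$777: outcomes coincide → loss $0.
$2879: truthful payoff $0, deviation payoff −$526 → loss $526.
Total loss = $296 + $526 = $822.

$822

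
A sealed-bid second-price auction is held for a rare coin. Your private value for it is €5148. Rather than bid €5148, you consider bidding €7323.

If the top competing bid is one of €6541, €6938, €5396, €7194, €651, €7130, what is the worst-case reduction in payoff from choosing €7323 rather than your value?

€6541: truthful gives €0, deviation gives −€1393 → loss €1393.
€6938: truthful gives €0, deviation gives −€1790 → loss €1790.
€5396: truthful gives €0, deviation gives −€248 → loss €248.
€7194: truthful gives €0, deviation gives −€2046 → loss €2046.
€651: same outcome either way → loss €0.
€7130: truthful gives €0, deviation gives −€1982 → loss €1982.
Maximum loss: €2046.

€2046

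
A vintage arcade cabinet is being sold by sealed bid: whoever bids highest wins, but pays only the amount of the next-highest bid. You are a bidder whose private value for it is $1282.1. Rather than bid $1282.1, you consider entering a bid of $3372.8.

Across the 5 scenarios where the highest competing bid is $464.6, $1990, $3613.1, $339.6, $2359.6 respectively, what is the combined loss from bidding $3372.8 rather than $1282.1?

$1785.4

The deviation costs you only when the competing bid falls strictly between $1282.1 and $3372.8; elsewhere both bids give the same outcome.
$464.6: outcomes coincide → loss $0.
$1990: truthful payoff $0, deviation payoff −$707.9 → loss $707.9.
$3613.1: outcomes coincide → loss $0.
$339.6: outcomes coincide → loss $0.
$2359.6: truthful payoff $0, deviation payoff −$1077.5 → loss $1077.5.
Total loss = $707.9 + $1077.5 = $1785.4.
In a second-price auction your bid sets only whether you win, not what you pay, so bidding your true value is weakly dominant.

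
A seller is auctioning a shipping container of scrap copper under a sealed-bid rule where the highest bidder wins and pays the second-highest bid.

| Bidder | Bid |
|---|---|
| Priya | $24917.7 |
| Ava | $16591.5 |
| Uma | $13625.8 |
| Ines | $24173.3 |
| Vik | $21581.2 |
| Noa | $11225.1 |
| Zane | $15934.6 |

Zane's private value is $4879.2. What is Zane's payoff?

$0

Highest bid: Priya at $24917.7, so Priya wins.
Second-highest bid: Ines at $24173.3 — that is the price the winner pays.
Zane did not win, so Zane pays nothing and receives nothing: payoff $0.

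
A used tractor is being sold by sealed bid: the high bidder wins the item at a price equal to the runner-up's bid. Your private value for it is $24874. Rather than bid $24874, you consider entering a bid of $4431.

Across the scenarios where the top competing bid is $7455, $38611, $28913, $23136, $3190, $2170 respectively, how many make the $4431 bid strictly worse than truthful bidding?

2

The deviation hurts exactly when the highest competing bid lies strictly between $4431 and $24874 — underbidding then forfeits a profitable win.
$7455: inside the interval → strictly worse (loss $17419).
$38611: above both → same outcome either way.
$28913: above both → same outcome either way.
$23136: inside the interval → strictly worse (loss $1738).
$3190: below both → same outcome either way.
$2170: below both → same outcome either way.
Count: 2.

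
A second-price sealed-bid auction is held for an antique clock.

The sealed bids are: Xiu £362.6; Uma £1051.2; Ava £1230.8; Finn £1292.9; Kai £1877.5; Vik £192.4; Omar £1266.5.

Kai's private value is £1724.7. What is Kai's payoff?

Highest bid: Kai at £1877.5, so Kai wins.
Second-highest bid: Finn at £1292.9 — that is the price the winner pays.
Kai's payoff = value − price = £1724.7 − £1292.9 = £431.8.

£431.8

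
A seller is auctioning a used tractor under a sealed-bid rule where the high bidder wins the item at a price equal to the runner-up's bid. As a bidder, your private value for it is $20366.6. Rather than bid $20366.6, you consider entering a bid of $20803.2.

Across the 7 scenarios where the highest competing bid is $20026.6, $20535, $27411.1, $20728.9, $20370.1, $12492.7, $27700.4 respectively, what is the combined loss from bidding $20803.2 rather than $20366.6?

$534.2

The deviation costs you only when the competing bid falls strictly between $20366.6 and $20803.2; elsewhere both bids give the same outcome.
$20026.6: outcomes coincide → loss $0.
$20535: truthful payoff $0, deviation payoff −$168.4 → loss $168.4.
$27411.1: outcomes coincide → loss $0.
$20728.9: truthful payoff $0, deviation payoff −$362.3 → loss $362.3.
$20370.1: truthful payoff $0, deviation payoff −$3.5 → loss $3.5.
$12492.7: outcomes coincide → loss $0.
$27700.4: outcomes coincide → loss $0.
Total loss = $168.4 + $362.3 + $3.5 = $534.2.
Truthful bidding weakly dominates here: raising your bid can only win items priced above your value, and lowering it can only forfeit items priced below.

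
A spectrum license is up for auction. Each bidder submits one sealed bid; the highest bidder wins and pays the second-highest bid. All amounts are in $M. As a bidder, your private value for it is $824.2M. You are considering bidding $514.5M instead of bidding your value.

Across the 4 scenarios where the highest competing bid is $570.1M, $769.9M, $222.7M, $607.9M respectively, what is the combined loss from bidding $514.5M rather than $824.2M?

The deviation costs you only when the competing bid falls strictly between $514.5M and $824.2M; elsewhere both bids give the same outcome.
$570.1M: truthful payoff $254.1M, deviation payoff $0M → loss $254.1M.
$769.9M: truthful payoff $54.3M, deviation payoff $0M → loss $54.3M.
$222.7M: outcomes coincide → loss $0M.
$607.9M: truthful payoff $216.3M, deviation payoff $0M → loss $216.3M.
Total loss = $254.1M + $54.3M + $216.3M = $524.7M.

$524.7M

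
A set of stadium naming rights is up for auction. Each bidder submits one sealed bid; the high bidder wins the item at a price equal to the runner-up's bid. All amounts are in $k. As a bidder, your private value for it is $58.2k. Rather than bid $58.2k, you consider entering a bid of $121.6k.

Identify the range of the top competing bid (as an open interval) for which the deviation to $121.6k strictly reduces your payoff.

If the competing bid is below $58.2k, both bids win at the same price — no difference.
If it is above $121.6k, both bids lose — no difference.
If it lies strictly between $58.2k and $121.6k, bidding your value loses (payoff 0) while bidding $121.6k wins at a price above your value (payoff negative).
So the deviation strictly hurts on the open interval ($58.2k, $121.6k).
Truthful bidding weakly dominates here: raising your bid can only win items priced above your value, and lowering it can only forfeit items priced below.

($58.2k, $121.6k)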